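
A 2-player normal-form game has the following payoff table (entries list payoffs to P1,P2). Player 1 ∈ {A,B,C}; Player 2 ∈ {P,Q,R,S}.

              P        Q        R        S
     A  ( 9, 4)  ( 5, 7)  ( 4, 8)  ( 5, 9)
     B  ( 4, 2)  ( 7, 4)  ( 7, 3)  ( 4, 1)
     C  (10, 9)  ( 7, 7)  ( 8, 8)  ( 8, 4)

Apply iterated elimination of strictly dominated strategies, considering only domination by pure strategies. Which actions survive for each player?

P1 drop A (C beats it: P:10>9 Q:7>5 R:8>4 S:8>5)
P2 drop S (P beats it: B:2>1 C:9>4)
P1→{B,C} P2→{P,Q,R}

Survivors P1:{B,C} P2:{P,Q,R}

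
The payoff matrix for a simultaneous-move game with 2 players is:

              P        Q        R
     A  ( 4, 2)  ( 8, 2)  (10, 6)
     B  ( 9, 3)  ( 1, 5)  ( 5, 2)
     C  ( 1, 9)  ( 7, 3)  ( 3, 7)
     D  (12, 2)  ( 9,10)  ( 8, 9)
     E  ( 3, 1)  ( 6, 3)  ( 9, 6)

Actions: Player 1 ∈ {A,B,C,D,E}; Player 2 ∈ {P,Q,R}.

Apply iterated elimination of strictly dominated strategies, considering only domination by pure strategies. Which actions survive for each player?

P1 drop B (D beats it: P:12>9 Q:9>1 R:8>5)
P1 drop C (A beats it: P:4>1 Q:8>7 R:10>3)
P1 drop E (A beats it: P:4>3 Q:8>6 R:10>9)
P2 drop P (R beats it: A:6>2 D:9>2)
P1→{A,D} P2→{Q,R}

IESDS → P1:{A,D} P2:{Q,R}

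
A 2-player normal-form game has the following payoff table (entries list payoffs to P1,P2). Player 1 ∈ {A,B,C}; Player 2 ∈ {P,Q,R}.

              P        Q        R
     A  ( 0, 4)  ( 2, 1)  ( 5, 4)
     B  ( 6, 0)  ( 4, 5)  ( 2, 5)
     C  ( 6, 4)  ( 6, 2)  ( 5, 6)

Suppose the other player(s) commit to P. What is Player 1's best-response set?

argmax u_1 = {B,C}

u_1(A vs P) = 0
u_1(B vs P) = 6
u_1(C vs P) = 6
max payoff 6 at {B,C}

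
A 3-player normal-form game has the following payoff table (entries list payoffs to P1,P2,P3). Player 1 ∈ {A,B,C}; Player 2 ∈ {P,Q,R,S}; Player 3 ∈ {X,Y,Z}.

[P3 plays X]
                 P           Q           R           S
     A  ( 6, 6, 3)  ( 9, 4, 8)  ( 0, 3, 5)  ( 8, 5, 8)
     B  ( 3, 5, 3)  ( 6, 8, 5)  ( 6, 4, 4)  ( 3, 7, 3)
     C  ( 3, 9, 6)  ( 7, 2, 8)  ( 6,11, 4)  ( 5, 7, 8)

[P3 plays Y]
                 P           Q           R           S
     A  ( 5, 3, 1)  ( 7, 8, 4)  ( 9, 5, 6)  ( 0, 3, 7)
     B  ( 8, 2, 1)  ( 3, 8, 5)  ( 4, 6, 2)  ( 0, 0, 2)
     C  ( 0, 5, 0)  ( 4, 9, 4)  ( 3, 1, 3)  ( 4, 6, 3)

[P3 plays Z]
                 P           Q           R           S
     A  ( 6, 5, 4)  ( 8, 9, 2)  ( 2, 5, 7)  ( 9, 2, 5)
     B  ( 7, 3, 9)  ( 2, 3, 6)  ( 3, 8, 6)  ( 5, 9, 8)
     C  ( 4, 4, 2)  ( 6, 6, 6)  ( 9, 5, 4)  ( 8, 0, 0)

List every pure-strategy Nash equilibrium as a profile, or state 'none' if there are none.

Nash profiles: (C,R,X)

(A,P,X): not NE [P3→Z gives 4>3]
(A,P,Y): not NE [P1→B gives 8>5; P2→Q gives 8>3; P3→Z gives 4>1]
(A,P,Z): not NE [P1→B gives 7>6; P2→Q gives 9>5]
(A,Q,X): not NE [P2→P gives 6>4]
(A,Q,Y): not NE [P3→X gives 8>4]
(A,Q,Z): not NE [P3→X gives 8>2]
(A,R,X): not NE [P1→C gives 6>0; P2→P gives 6>3; P3→Z gives 7>5]
(A,R,Y): not NE [P2→Q gives 8>5; P3→Z gives 7>6]
(A,R,Z): not NE [P1→C gives 9>2; P2→Q gives 9>5]
(A,S,X): not NE [P2→P gives 6>5]
(A,S,Y): not NE [P1→C gives 4>0; P2→Q gives 8>3; P3→X gives 8>7]
(A,S,Z): not NE [P2→Q gives 9>2; P3→X gives 8>5]
(B,P,X): not NE [P1→A gives 6>3; P2→Q gives 8>5; P3→Z gives 9>3]
(B,P,Y): not NE [P2→Q gives 8>2; P3→Z gives 9>1]
(B,P,Z): not NE [P2→S gives 9>3]
(B,Q,X): not NE [P1→A gives 9>6; P3→Z gives 6>5]
(B,Q,Y): not NE [P1→A gives 7>3; P3→Z gives 6>5]
(B,Q,Z): not NE [P1→A gives 8>2; P2→S gives 9>3]
(B,R,X): not NE [P2→Q gives 8>4; P3→Z gives 6>4]
(B,R,Y): not NE [P1→A gives 9>4; P2→Q gives 8>6; P3→Z gives 6>2]
(B,R,Z): not NE [P1→C gives 9>3; P2→S gives 9>8]
(B,S,X): not NE [P1→A gives 8>3; P2→Q gives 8>7; P3→Z gives 8>3]
(B,S,Y): not NE [P1→C gives 4>0; P2→Q gives 8>0; P3→Z gives 8>2]
(B,S,Z): not NE [P1→A gives 9>5]
(C,P,X): not NE [P1→A gives 6>3; P2→R gives 11>9]
(C,P,Y): not NE [P1→B gives 8>0; P2→Q gives 9>5; P3→X gives 6>0]
(C,P,Z): not NE [P1→B gives 7>4; P2→Q gives 6>4; P3→X gives 6>2]
(C,Q,X): not NE [P1→A gives 9>7; P2→R gives 11>2]
(C,Q,Y): not NE [P1→A gives 7>4; P3→X gives 8>4]
(C,Q,Z): not NE [P1→A gives 8>6; P3→X gives 8>6]
(C,R,X): NE
(C,R,Y): not NE [P1→A gives 9>3; P2→Q gives 9>1; P3→Z gives 4>3]
(C,R,Z): not NE [P2→Q gives 6>5]
(C,S,X): not NE [P1→A gives 8>5; P2→R gives 11>7]
(C,S,Y): not NE [P2→Q gives 9>6; P3→X gives 8>3]
(C,S,Z): not NE [P1→A gives 9>8; P2→Q gives 6>0; P3→X gives 8>0]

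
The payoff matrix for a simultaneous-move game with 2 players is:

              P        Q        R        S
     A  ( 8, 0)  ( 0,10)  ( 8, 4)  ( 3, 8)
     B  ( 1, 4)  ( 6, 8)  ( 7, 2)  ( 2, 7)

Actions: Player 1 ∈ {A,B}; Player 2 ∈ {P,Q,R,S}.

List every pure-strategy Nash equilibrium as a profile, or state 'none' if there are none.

(A,P): not NE [P2→Q gives 10>0]
(A,Q): not NE [P1→B gives 6>0]
(A,R): not NE [P2→Q gives 10>4]
(A,S): not NE [P2→Q gives 10>8]
(B,P): not NE [P1→A gives 8>1; P2→Q gives 8>4]
(B,Q): NE
(B,R): not NE [P1→A gives 8>7; P2→Q gives 8>2]
(B,S): not NE [P1→A gives 3>2; P2→Q gives 8>7]

Nash profiles: (B,Q)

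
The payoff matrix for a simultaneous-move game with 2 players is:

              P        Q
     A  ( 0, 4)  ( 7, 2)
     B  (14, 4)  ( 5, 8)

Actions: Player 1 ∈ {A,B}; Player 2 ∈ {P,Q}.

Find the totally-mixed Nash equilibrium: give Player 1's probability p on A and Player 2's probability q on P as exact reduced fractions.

P1 indiff ⇒ q·0+(1-q)·7 = q·14+(1-q)·5 ⇒ q(-14) = (1-q)(-2) ⇒ q = 1/8
P2 indiff ⇒ p·4+(1-p)·4 = p·2+(1-p)·8 ⇒ p(2) = (1-p)(4) ⇒ p = 2/3

P1 mixes 2/3 on A; P2 mixes 1/8 on P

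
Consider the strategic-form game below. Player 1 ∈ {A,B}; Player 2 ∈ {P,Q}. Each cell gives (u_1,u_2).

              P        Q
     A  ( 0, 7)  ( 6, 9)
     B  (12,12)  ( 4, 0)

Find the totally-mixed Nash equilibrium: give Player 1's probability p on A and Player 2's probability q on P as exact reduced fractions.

P1 indiff ⇒ q·0+(1-q)·6 = q·12+(1-q)·4 ⇒ q(-12) = (1-q)(-2) ⇒ q = 1/7
P2 indiff ⇒ p·7+(1-p)·12 = p·9+(1-p)·0 ⇒ p(-2) = (1-p)(-12) ⇒ p = 6/7

p=6/7, q=1/7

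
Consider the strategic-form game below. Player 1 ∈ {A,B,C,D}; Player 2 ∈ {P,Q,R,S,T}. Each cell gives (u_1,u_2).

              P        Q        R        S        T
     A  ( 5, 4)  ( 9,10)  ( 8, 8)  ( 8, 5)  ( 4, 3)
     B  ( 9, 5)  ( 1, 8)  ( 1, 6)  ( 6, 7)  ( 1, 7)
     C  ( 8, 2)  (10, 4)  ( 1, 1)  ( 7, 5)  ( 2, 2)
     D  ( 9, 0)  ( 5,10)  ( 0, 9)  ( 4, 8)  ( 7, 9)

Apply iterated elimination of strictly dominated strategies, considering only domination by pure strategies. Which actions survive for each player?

Survivors P1:{A,C} P2:{Q,S}

P2 drop P (Q beats it: A:10>4 B:8>5 C:4>2 D:10>0)
P1 drop B (A beats it: Q:9>1 R:8>1 S:8>6 T:4>1)
P2 drop R (Q beats it: A:10>8 C:4>1 D:10>9)
P2 drop T (Q beats it: A:10>3 C:4>2 D:10>9)
P1 drop D (A beats it: Q:9>5 S:8>4)
P1→{A,C} P2→{Q,S}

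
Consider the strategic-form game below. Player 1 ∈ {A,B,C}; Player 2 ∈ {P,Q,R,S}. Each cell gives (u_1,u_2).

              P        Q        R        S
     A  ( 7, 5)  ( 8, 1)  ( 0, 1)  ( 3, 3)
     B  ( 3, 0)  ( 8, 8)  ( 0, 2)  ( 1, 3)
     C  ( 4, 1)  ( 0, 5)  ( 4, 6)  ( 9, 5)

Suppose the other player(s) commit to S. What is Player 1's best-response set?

u_1(A vs S) = 3
u_1(B vs S) = 1
u_1(C vs S) = 9
max payoff 9 at {C}

P1 best: {C}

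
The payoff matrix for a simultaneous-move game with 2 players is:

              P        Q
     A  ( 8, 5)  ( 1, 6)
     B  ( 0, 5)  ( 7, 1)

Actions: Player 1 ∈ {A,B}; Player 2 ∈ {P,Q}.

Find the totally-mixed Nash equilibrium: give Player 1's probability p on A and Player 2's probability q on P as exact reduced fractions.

p=4/5, q=3/7

P1 indiff ⇒ q·8+(1-q)·1 = q·0+(1-q)·7 ⇒ q(8) = (1-q)(6) ⇒ q = 3/7
P2 indiff ⇒ p·5+(1-p)·5 = p·6+(1-p)·1 ⇒ p(-1) = (1-p)(-4) ⇒ p = 4/5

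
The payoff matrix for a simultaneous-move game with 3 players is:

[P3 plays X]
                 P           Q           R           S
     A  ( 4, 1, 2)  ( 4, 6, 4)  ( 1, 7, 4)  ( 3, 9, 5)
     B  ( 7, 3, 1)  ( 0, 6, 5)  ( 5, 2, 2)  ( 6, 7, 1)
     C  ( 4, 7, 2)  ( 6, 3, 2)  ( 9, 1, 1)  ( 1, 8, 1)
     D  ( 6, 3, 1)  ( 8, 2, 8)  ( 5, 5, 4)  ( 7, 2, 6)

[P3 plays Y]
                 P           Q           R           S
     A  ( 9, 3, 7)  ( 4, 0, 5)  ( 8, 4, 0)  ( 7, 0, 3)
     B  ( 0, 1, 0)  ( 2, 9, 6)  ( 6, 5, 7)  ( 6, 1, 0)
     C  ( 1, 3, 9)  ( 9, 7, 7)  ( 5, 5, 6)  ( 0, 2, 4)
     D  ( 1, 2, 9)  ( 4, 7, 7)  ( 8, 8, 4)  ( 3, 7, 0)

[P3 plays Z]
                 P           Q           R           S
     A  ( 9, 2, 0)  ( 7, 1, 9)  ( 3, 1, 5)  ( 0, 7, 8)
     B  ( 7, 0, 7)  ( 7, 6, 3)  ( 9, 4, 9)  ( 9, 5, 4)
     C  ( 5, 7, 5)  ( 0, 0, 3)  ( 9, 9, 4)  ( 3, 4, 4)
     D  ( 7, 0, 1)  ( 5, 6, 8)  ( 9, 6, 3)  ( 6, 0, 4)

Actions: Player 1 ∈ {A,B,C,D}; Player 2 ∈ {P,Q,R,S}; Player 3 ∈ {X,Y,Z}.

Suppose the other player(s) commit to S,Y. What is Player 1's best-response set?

u_1(A vs S,Y) = 7
u_1(B vs S,Y) = 6
u_1(C vs S,Y) = 0
u_1(D vs S,Y) = 3
max payoff 7 at {A}

BR_1 = {A}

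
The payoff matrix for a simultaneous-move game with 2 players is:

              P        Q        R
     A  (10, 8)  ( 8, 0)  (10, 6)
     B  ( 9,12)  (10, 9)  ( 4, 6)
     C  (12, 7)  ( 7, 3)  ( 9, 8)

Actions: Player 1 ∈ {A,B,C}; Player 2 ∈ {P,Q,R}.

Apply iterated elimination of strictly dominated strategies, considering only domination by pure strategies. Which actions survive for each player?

IESDS → P1:{A,C} P2:{P,R}

P2 drop Q (P beats it: A:8>0 B:12>9 C:7>3)
P1 drop B (A beats it: P:10>9 R:10>4)
P1→{A,C} P2→{P,R}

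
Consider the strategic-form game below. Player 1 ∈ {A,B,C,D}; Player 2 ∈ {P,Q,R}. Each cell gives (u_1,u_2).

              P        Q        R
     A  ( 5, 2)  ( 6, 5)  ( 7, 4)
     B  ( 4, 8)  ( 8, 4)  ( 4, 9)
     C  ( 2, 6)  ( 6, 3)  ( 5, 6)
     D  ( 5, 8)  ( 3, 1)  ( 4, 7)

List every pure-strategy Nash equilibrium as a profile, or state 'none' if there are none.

(A,P): not NE [P2→Q gives 5>2]
(A,Q): not NE [P1→B gives 8>6]
(A,R): not NE [P2→Q gives 5>4]
(B,P): not NE [P1→D gives 5>4; P2→R gives 9>8]
(B,Q): not NE [P2→R gives 9>4]
(B,R): not NE [P1→A gives 7>4]
(C,P): not NE [P1→D gives 5>2]
(C,Q): not NE [P1→B gives 8>6; P2→R gives 6>3]
(C,R): not NE [P1→A gives 7>5]
(D,P): NE
(D,Q): not NE [P1→B gives 8>3; P2→P gives 8>1]
(D,R): not NE [P1→A gives 7>4; P2→P gives 8>7]

NE set: (D,P)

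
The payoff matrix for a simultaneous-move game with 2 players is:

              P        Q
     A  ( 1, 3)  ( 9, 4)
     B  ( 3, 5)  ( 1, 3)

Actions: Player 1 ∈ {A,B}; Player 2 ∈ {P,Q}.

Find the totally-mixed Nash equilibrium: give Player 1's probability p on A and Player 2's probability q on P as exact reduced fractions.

(p,q) = (2/3, 4/5)

P1 indiff ⇒ q·1+(1-q)·9 = q·3+(1-q)·1 ⇒ q(-2) = (1-q)(-8) ⇒ q = 4/5
P2 indiff ⇒ p·3+(1-p)·5 = p·4+(1-p)·3 ⇒ p(-1) = (1-p)(-2) ⇒ p = 2/3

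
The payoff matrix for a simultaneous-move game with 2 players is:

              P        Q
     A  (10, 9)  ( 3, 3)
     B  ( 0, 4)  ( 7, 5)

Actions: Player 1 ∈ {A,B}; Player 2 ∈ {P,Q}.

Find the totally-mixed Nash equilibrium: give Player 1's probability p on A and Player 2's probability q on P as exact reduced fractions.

P1 mixes 1/7 on A; P2 mixes 2/7 on P

P1 indiff ⇒ q·10+(1-q)·3 = q·0+(1-q)·7 ⇒ q(10) = (1-q)(4) ⇒ q = 2/7
P2 indiff ⇒ p·9+(1-p)·4 = p·3+(1-p)·5 ⇒ p(6) = (1-p)(1) ⇒ p = 1/7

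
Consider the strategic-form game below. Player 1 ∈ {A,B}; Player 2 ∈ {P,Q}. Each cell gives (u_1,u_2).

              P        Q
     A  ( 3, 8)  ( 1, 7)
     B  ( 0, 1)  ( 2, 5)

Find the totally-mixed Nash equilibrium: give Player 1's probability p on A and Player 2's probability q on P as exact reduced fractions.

(p,q) = (4/5, 1/4)

P1 indiff ⇒ q·3+(1-q)·1 = q·0+(1-q)·2 ⇒ q(3) = (1-q)(1) ⇒ q = 1/4
P2 indiff ⇒ p·8+(1-p)·1 = p·7+(1-p)·5 ⇒ p(1) = (1-p)(4) ⇒ p = 4/5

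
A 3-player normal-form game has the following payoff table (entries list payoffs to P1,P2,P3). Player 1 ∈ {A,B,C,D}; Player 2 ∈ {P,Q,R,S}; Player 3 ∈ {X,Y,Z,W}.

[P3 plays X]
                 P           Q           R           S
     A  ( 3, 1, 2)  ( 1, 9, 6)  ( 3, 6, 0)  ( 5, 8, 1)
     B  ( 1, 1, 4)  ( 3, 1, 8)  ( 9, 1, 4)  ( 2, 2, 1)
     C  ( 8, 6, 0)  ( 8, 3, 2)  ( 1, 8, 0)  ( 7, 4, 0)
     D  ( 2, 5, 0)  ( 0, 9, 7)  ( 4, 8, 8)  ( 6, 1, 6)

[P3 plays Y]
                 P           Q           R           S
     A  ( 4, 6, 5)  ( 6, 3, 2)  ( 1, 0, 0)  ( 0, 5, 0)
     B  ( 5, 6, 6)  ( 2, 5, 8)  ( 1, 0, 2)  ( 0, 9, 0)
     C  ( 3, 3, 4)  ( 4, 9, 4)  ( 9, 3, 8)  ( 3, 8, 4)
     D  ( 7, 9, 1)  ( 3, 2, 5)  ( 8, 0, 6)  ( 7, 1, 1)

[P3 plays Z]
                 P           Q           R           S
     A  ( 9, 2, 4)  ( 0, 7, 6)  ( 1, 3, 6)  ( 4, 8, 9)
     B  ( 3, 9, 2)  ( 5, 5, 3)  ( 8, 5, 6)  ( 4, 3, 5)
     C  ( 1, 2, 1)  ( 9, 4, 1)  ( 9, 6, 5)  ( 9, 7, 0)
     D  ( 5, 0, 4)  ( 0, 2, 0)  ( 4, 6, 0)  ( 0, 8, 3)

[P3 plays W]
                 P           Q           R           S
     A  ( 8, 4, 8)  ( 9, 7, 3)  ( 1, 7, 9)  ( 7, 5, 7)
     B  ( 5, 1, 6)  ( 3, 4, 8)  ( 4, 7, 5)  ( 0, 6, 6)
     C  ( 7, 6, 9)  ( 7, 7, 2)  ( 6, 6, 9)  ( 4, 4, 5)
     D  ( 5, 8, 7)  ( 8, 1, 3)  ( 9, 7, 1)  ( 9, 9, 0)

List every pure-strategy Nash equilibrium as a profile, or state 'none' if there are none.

No pure NE.

(A,P,X): not NE [P1→C gives 8>3; P2→Q gives 9>1; P3→W gives 8>2]
(A,P,Y): not NE [P1→D gives 7>4; P3→W gives 8>5]
(A,P,Z): not NE [P2→S gives 8>2; P3→W gives 8>4]
(A,P,W): not NE [P2→R gives 7>4]
(A,Q,X): not NE [P1→C gives 8>1]
(A,Q,Y): not NE [P2→P gives 6>3; P3→Z gives 6>2]
(A,Q,Z): not NE [P1→C gives 9>0; P2→S gives 8>7]
(A,Q,W): not NE [P3→Z gives 6>3]
(A,R,X): not NE [P1→B gives 9>3; P2→Q gives 9>6; P3→W gives 9>0]
(A,R,Y): not NE [P1→C gives 9>1; P2→P gives 6>0; P3→W gives 9>0]
(A,R,Z): not NE [P1→C gives 9>1; P2→S gives 8>3; P3→W gives 9>6]
(A,R,W): not NE [P1→D gives 9>1]
(A,S,X): not NE [P1→C gives 7>5; P2→Q gives 9>8; P3→Z gives 9>1]
(A,S,Y): not NE [P1→D gives 7>0; P2→P gives 6>5; P3→Z gives 9>0]
(A,S,Z): not NE [P1→C gives 9>4]
(A,S,W): not NE [P1→D gives 9>7; P2→R gives 7>5; P3→Z gives 9>7]
(B,P,X): not NE [P1→C gives 8>1; P2→S gives 2>1; P3→W gives 6>4]
(B,P,Y): not NE [P1→D gives 7>5; P2→S gives 9>6]
(B,P,Z): not NE [P1→A gives 9>3; P3→W gives 6>2]
(B,P,W): not NE [P1→A gives 8>5; P2→R gives 7>1]
(B,Q,X): not NE [P1→C gives 8>3; P2→S gives 2>1]
(B,Q,Y): not NE [P1→A gives 6>2; P2→S gives 9>5]
(B,Q,Z): not NE [P1→C gives 9>5; P2→P gives 9>5; P3→W gives 8>3]
(B,Q,W): not NE [P1→A gives 9>3; P2→R gives 7>4]
(B,R,X): not NE [P2→S gives 2>1; P3→Z gives 6>4]
(B,R,Y): not NE [P1→C gives 9>1; P2→S gives 9>0; P3→Z gives 6>2]
(B,R,Z): not NE [P1→C gives 9>8; P2→P gives 9>5]
(B,R,W): not NE [P1→D gives 9>4; P3→Z gives 6>5]
(B,S,X): not NE [P1→C gives 7>2; P3→W gives 6>1]
(B,S,Y): not NE [P1→D gives 7>0; P3→W gives 6>0]
(B,S,Z): not NE [P1→C gives 9>4; P2→P gives 9>3; P3→W gives 6>5]
(B,S,W): not NE [P1→D gives 9>0; P2→R gives 7>6]
(C,P,X): not NE [P2→R gives 8>6; P3→W gives 9>0]
(C,P,Y): not NE [P1→D gives 7>3; P2→Q gives 9>3; P3→W gives 9>4]
(C,P,Z): not NE [P1→A gives 9>1; P2→S gives 7>2; P3→W gives 9>1]
(C,P,W): not NE [P1→A gives 8>7; P2→Q gives 7>6]
(C,Q,X): not NE [P2→R gives 8>3; P3→Y gives 4>2]
(C,Q,Y): not NE [P1→A gives 6>4]
(C,Q,Z): not NE [P2→S gives 7>4; P3→Y gives 4>1]
(C,Q,W): not NE [P1→A gives 9>7; P3→Y gives 4>2]
(C,R,X): not NE [P1→B gives 9>1; P3→W gives 9>0]
(C,R,Y): not NE [P2→Q gives 9>3; P3→W gives 9>8]
(C,R,Z): not NE [P2→S gives 7>6; P3→W gives 9>5]
(C,R,W): not NE [P1→D gives 9>6; P2→Q gives 7>6]
(C,S,X): not NE [P2→R gives 8>4; P3→W gives 5>0]
(C,S,Y): not NE [P1→D gives 7>3; P2→Q gives 9>8; P3→W gives 5>4]
(C,S,Z): not NE [P3→W gives 5>0]
(C,S,W): not NE [P1→D gives 9>4; P2→Q gives 7>4]
(D,P,X): not NE [P1→C gives 8>2; P2→Q gives 9>5; P3→W gives 7>0]
(D,P,Y): not NE [P3→W gives 7>1]
(D,P,Z): not NE [P1→A gives 9>5; P2→S gives 8>0; P3→W gives 7>4]
(D,P,W): not NE [P1→A gives 8>5; P2→S gives 9>8]
(D,Q,X): not NE [P1→C gives 8>0]
(D,Q,Y): not NE [P1→A gives 6>3; P2→P gives 9>2; P3→X gives 7>5]
(D,Q,Z): not NE [P1→C gives 9>0; P2→S gives 8>2; P3→X gives 7>0]
(D,Q,W): not NE [P1→A gives 9>8; P2→S gives 9>1; P3→X gives 7>3]
(D,R,X): not NE [P1→B gives 9>4; P2→Q gives 9>8]
(D,R,Y): not NE [P1→C gives 9>8; P2→P gives 9>0; P3→X gives 8>6]
(D,R,Z): not NE [P1→C gives 9>4; P2→S gives 8>6; P3→X gives 8>0]
(D,R,W): not NE [P2→S gives 9>7; P3→X gives 8>1]
(D,S,X): not NE [P1→C gives 7>6; P2→Q gives 9>1]
(D,S,Y): not NE [P2→P gives 9>1; P3→X gives 6>1]
(D,S,Z): not NE [P1→C gives 9>0; P3→X gives 6>3]
(D,S,W): not NE [P3→X gives 6>0]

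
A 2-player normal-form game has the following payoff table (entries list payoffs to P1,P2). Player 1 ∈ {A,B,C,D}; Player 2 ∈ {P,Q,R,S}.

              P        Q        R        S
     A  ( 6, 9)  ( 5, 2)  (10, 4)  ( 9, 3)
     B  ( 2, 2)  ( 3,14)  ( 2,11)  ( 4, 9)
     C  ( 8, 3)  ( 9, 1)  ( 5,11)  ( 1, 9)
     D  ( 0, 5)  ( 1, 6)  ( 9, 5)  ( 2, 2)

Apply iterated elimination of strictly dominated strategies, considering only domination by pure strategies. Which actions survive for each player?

P1 drop B (A beats it: P:6>2 Q:5>3 R:10>2 S:9>4)
P1 drop D (A beats it: P:6>0 Q:5>1 R:10>9 S:9>2)
P2 drop Q (P beats it: A:9>2 C:3>1)
P2 drop S (R beats it: A:4>3 C:11>9)
P1→{A,C} P2→{P,R}

Survivors P1:{A,C} P2:{P,R}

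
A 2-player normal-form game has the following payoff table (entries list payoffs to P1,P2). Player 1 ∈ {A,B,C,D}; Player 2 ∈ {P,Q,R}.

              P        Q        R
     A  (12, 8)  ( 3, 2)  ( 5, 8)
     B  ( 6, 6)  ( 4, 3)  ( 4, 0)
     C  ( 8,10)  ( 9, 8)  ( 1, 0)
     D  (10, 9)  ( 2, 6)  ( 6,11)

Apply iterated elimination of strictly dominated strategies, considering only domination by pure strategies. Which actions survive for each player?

Remaining: P1:{A,D} P2:{P,R}

P2 drop Q (P beats it: A:8>2 B:6>3 C:10>8 D:9>6)
P1 drop B (A beats it: P:12>6 R:5>4)
P1 drop C (A beats it: P:12>8 R:5>1)
P1→{A,D} P2→{P,R}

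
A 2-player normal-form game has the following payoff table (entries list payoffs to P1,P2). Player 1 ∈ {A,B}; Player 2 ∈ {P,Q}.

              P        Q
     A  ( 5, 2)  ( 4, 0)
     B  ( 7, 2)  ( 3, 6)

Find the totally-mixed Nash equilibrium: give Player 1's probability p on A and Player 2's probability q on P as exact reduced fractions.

p=2/3, q=1/3

P1 indiff ⇒ q·5+(1-q)·4 = q·7+(1-q)·3 ⇒ q(-2) = (1-q)(-1) ⇒ q = 1/3
P2 indiff ⇒ p·2+(1-p)·2 = p·0+(1-p)·6 ⇒ p(2) = (1-p)(4) ⇒ p = 2/3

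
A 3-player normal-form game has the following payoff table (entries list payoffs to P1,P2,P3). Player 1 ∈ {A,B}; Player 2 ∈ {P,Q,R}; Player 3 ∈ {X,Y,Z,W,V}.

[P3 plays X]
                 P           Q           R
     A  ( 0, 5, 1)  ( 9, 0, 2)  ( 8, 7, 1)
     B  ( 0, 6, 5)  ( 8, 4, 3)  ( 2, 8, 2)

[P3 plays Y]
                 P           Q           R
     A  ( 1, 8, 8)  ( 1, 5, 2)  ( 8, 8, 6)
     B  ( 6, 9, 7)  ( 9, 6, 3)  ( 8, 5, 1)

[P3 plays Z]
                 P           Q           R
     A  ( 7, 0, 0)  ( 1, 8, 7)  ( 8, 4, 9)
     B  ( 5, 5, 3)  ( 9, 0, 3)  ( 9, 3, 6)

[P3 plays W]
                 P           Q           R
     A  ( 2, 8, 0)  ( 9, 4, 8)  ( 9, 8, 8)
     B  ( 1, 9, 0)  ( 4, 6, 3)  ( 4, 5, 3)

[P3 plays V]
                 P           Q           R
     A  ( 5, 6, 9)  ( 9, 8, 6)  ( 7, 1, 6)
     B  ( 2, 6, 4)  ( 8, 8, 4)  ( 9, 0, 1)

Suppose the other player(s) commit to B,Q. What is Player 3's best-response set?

u_3(X vs B,Q) = 3
u_3(Y vs B,Q) = 3
u_3(Z vs B,Q) = 3
u_3(W vs B,Q) = 3
u_3(V vs B,Q) = 4
max payoff 4 at {V}

BR_3 = {V}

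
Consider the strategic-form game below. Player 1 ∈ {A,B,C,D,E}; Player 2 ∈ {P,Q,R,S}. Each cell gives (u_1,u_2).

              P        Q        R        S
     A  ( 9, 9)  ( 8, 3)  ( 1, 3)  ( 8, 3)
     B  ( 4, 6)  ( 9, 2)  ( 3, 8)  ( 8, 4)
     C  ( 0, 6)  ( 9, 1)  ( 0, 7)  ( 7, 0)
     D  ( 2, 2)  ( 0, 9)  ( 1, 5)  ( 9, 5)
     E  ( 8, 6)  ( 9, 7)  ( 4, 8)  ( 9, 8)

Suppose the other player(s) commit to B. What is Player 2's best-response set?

u_2(P vs B) = 6
u_2(Q vs B) = 2
u_2(R vs B) = 8
u_2(S vs B) = 4
max payoff 8 at {R}

argmax u_2 = {R}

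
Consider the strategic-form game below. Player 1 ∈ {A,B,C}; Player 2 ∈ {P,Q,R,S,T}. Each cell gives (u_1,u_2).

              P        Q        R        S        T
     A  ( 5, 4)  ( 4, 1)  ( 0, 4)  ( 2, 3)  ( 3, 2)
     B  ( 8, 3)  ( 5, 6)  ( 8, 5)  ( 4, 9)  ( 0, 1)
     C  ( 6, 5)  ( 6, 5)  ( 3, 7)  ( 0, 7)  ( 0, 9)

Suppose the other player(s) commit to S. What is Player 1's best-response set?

P1 best: {B}

u_1(A vs S) = 2
u_1(B vs S) = 4
u_1(C vs S) = 0
max payoff 4 at {B}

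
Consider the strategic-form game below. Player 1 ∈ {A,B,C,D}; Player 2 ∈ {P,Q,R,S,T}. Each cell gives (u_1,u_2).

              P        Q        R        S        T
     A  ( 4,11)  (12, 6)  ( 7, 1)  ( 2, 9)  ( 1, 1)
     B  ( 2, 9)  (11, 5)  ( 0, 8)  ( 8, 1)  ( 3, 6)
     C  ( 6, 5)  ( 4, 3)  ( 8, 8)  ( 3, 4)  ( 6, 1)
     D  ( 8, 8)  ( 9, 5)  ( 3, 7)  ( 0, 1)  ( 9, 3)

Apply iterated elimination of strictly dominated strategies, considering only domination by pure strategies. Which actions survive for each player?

Remaining: P1:{C,D} P2:{P,R}

P2 drop Q (P beats it: A:11>6 B:9>5 C:5>3 D:8>5)
P1 drop A (C beats it: P:6>4 R:8>7 S:3>2 T:6>1)
P2 drop S (P beats it: B:9>1 C:5>4 D:8>1)
P1 drop B (C beats it: P:6>2 R:8>0 T:6>3)
P2 drop T (P beats it: C:5>1 D:8>3)
P1→{C,D} P2→{P,R}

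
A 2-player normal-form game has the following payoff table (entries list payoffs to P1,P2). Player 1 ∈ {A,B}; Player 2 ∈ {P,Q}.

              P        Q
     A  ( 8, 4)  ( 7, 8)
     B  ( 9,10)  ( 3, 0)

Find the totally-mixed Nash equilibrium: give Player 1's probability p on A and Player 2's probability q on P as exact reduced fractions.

(p,q) = (5/7, 4/5)

P1 indiff ⇒ q·8+(1-q)·7 = q·9+(1-q)·3 ⇒ q(-1) = (1-q)(-4) ⇒ q = 4/5
P2 indiff ⇒ p·4+(1-p)·10 = p·8+(1-p)·0 ⇒ p(-4) = (1-p)(-10) ⇒ p = 5/7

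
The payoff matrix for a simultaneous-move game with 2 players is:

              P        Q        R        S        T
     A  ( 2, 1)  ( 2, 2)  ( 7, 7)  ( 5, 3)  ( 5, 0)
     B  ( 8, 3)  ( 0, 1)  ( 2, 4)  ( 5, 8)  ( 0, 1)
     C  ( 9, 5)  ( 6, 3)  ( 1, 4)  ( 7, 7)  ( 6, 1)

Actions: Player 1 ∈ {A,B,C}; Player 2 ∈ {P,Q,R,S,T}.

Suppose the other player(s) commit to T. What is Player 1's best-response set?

u_1(A vs T) = 5
u_1(B vs T) = 0
u_1(C vs T) = 6
max payoff 6 at {C}

BR_1 = {C}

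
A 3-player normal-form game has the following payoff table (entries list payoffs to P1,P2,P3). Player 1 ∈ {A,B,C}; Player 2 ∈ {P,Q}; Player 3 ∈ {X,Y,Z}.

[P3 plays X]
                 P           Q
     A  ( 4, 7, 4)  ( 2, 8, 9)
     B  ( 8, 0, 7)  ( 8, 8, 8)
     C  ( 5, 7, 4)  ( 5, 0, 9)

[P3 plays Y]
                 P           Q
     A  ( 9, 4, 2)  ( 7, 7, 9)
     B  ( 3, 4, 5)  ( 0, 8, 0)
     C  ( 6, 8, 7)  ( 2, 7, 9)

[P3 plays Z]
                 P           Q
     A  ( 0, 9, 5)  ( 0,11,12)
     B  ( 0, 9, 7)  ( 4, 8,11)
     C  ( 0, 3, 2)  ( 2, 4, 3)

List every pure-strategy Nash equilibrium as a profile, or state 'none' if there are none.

Nash profiles: (B,P,Z)

(A,P,X): not NE [P1→B gives 8>4; P2→Q gives 8>7; P3→Z gives 5>4]
(A,P,Y): not NE [P2→Q gives 7>4; P3→Z gives 5>2]
(A,P,Z): not NE [P2→Q gives 11>9]
(A,Q,X): not NE [P1→B gives 8>2; P3→Z gives 12>9]
(A,Q,Y): not NE [P3→Z gives 12>9]
(A,Q,Z): not NE [P1→B gives 4>0]
(B,P,X): not NE [P2→Q gives 8>0]
(B,P,Y): not NE [P1→A gives 9>3; P2→Q gives 8>4; P3→Z gives 7>5]
(B,P,Z): NE
(B,Q,X): not NE [P3→Z gives 11>8]
(B,Q,Y): not NE [P1→A gives 7>0; P3→Z gives 11>0]
(B,Q,Z): not NE [P2→P gives 9>8]
(C,P,X): not NE [P1→B gives 8>5; P3→Y gives 7>4]
(C,P,Y): not NE [P1→A gives 9>6]
(C,P,Z): not NE [P2→Q gives 4>3; P3→Y gives 7>2]
(C,Q,X): not NE [P1→B gives 8>5; P2→P gives 7>0]
(C,Q,Y): not NE [P1→A gives 7>2; P2→P gives 8>7]
(C,Q,Z): not NE [P1→B gives 4>2; P3→Y gives 9>3]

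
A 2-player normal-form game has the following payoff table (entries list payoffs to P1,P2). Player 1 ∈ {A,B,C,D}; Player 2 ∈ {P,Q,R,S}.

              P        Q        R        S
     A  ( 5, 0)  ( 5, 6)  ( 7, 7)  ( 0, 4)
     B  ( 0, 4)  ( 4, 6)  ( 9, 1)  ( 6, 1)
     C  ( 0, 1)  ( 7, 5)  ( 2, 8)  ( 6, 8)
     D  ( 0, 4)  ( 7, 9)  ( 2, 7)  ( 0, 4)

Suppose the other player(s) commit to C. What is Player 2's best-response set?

P2 best: {R,S}

u_2(P vs C) = 1
u_2(Q vs C) = 5
u_2(R vs C) = 8
u_2(S vs C) = 8
max payoff 8 at {R,S}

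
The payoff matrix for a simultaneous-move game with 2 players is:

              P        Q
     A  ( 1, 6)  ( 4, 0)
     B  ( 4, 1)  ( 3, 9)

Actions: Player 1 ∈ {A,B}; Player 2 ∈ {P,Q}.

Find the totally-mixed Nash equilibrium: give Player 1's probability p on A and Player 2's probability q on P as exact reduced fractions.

P1 indiff ⇒ q·1+(1-q)·4 = q·4+(1-q)·3 ⇒ q(-3) = (1-q)(-1) ⇒ q = 1/4
P2 indiff ⇒ p·6+(1-p)·1 = p·0+(1-p)·9 ⇒ p(6) = (1-p)(8) ⇒ p = 4/7

P1 mixes 4/7 on A; P2 mixes 1/4 on P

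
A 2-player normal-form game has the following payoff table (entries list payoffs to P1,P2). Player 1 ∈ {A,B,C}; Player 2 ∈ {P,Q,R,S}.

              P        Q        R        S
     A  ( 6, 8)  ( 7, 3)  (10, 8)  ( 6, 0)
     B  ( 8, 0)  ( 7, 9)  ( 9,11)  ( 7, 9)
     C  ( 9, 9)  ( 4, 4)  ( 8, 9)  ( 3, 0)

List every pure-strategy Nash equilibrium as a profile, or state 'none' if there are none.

PSNE = {(A,R), (C,P)}

(A,P): not NE [P1→C gives 9>6]
(A,Q): not NE [P2→R gives 8>3]
(A,R): NE
(A,S): not NE [P1→B gives 7>6; P2→R gives 8>0]
(B,P): not NE [P1→C gives 9>8; P2→R gives 11>0]
(B,Q): not NE [P2→R gives 11>9]
(B,R): not NE [P1→A gives 10>9]
(B,S): not NE [P2→R gives 11>9]
(C,P): NE
(C,Q): not NE [P1→B gives 7>4; P2→R gives 9>4]
(C,R): not NE [P1→A gives 10>8]
(C,S): not NE [P1→B gives 7>3; P2→R gives 9>0]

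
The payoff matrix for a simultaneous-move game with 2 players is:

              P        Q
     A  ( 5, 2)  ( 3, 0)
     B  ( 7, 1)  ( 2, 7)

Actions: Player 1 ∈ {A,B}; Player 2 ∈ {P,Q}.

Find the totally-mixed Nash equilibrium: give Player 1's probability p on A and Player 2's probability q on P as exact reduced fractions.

p=3/4, q=1/3

P1 indiff ⇒ q·5+(1-q)·3 = q·7+(1-q)·2 ⇒ q(-2) = (1-q)(-1) ⇒ q = 1/3
P2 indiff ⇒ p·2+(1-p)·1 = p·0+(1-p)·7 ⇒ p(2) = (1-p)(6) ⇒ p = 3/4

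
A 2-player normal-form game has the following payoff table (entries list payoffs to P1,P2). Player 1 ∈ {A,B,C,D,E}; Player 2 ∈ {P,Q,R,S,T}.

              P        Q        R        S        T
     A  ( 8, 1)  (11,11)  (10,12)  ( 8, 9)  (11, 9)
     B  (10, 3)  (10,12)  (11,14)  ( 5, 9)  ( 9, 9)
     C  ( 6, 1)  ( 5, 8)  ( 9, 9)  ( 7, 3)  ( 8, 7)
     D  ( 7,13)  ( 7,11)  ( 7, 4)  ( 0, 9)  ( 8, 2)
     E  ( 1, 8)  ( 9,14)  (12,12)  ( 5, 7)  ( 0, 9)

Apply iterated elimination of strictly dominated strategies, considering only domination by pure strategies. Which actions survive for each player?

IESDS → P1:{A,B,E} P2:{Q,R}

P1 drop C (A beats it: P:8>6 Q:11>5 R:10>9 S:8>7 T:11>8)
P1 drop D (A beats it: P:8>7 Q:11>7 R:10>7 S:8>0 T:11>8)
P2 drop P (Q beats it: A:11>1 B:12>3 E:14>8)
P2 drop S (Q beats it: A:11>9 B:12>9 E:14>7)
P2 drop T (Q beats it: A:11>9 B:12>9 E:14>9)
P1→{A,B,E} P2→{Q,R}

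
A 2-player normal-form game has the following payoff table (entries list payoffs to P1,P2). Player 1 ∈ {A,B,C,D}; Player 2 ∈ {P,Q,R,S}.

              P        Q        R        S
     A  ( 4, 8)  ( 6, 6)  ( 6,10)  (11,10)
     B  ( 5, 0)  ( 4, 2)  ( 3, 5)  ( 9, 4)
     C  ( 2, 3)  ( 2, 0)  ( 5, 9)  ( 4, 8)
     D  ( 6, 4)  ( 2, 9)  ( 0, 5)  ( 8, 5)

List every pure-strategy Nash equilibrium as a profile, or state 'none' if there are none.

(A,P): not NE [P1→D gives 6>4; P2→S gives 10>8]
(A,Q): not NE [P2→S gives 10>6]
(A,R): NE
(A,S): NE
(B,P): not NE [P1→D gives 6>5; P2→R gives 5>0]
(B,Q): not NE [P1→A gives 6>4; P2→R gives 5>2]
(B,R): not NE [P1→A gives 6>3]
(B,S): not NE [P1→A gives 11>9; P2→R gives 5>4]
(C,P): not NE [P1→D gives 6>2; P2→R gives 9>3]
(C,Q): not NE [P1→A gives 6>2; P2→R gives 9>0]
(C,R): not NE [P1→A gives 6>5]
(C,S): not NE [P1→A gives 11>4; P2→R gives 9>8]
(D,P): not NE [P2→Q gives 9>4]
(D,Q): not NE [P1→A gives 6>2]
(D,R): not NE [P1→A gives 6>0; P2→Q gives 9>5]
(D,S): not NE [P1→A gives 11>8; P2→Q gives 9>5]

Nash profiles: (A,R), (A,S)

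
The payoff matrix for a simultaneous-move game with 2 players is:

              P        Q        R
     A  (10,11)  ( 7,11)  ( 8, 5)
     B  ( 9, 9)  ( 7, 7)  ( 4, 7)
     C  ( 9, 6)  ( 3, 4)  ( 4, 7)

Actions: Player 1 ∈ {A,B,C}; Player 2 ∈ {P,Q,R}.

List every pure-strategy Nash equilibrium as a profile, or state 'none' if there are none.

(A,P): NE
(A,Q): NE
(A,R): not NE [P2→Q gives 11>5]
(B,P): not NE [P1→A gives 10>9]
(B,Q): not NE [P2→P gives 9>7]
(B,R): not NE [P1→A gives 8>4; P2→P gives 9>7]
(C,P): not NE [P1→A gives 10>9; P2→R gives 7>6]
(C,Q): not NE [P1→B gives 7>3; P2→R gives 7>4]
(C,R): not NE [P1→A gives 8>4]

Nash profiles: (A,P), (A,Q)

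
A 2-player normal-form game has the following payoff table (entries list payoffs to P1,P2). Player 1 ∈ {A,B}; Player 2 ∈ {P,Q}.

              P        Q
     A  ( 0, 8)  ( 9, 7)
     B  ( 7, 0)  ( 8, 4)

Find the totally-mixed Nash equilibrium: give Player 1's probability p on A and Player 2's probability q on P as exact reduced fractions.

P1 mixes 4/5 on A; P2 mixes 1/8 on P

P1 indiff ⇒ q·0+(1-q)·9 = q·7+(1-q)·8 ⇒ q(-7) = (1-q)(-1) ⇒ q = 1/8
P2 indiff ⇒ p·8+(1-p)·0 = p·7+(1-p)·4 ⇒ p(1) = (1-p)(4) ⇒ p = 4/5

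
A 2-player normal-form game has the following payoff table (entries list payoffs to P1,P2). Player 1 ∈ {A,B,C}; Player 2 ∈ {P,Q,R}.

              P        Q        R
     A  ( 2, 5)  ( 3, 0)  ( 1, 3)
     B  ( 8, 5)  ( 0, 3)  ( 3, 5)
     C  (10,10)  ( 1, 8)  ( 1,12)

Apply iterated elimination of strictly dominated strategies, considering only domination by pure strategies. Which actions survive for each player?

P2 drop Q (P beats it: A:5>0 B:5>3 C:10>8)
P1 drop A (B beats it: P:8>2 R:3>1)
P1→{B,C} P2→{P,R}

IESDS → P1:{B,C} P2:{P,R}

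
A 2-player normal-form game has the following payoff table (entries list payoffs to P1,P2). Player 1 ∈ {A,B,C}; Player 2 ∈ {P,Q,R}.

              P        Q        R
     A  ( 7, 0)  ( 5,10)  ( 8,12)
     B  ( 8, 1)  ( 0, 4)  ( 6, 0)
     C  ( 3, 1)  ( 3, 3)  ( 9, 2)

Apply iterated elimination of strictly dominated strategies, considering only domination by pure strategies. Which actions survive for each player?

P2 drop P (Q beats it: A:10>0 B:4>1 C:3>1)
P1 drop B (A beats it: Q:5>0 R:8>6)
P1→{A,C} P2→{Q,R}

Survivors P1:{A,C} P2:{Q,R}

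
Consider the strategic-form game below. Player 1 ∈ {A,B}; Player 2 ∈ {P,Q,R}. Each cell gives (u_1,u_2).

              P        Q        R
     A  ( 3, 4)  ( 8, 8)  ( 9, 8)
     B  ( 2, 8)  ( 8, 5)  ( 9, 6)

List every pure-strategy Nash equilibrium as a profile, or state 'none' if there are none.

NE set: (A,Q), (A,R)

(A,P): not NE [P2→R gives 8>4]
(A,Q): NE
(A,R): NE
(B,P): not NE [P1→A gives 3>2]
(B,Q): not NE [P2→P gives 8>5]
(B,R): not NE [P2→P gives 8>6]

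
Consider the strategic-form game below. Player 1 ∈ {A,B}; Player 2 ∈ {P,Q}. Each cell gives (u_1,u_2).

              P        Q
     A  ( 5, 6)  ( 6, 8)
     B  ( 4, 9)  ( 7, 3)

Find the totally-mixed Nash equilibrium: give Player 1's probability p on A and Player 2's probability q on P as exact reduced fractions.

P1 mixes 3/4 on A; P2 mixes 1/2 on P

P1 indiff ⇒ q·5+(1-q)·6 = q·4+(1-q)·7 ⇒ q(1) = (1-q)(1) ⇒ q = 1/2
P2 indiff ⇒ p·6+(1-p)·9 = p·8+(1-p)·3 ⇒ p(-2) = (1-p)(-6) ⇒ p = 3/4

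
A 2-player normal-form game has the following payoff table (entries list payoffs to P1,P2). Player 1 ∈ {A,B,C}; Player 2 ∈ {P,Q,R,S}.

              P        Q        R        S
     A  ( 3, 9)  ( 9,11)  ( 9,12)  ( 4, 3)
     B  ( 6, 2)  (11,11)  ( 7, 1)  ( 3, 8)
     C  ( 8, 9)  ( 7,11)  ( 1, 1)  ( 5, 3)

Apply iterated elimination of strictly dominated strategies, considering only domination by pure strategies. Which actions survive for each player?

Remaining: P1:{A,B} P2:{Q,R}

P2 drop P (Q beats it: A:11>9 B:11>2 C:11>9)
P2 drop S (Q beats it: A:11>3 B:11>8 C:11>3)
P1 drop C (A beats it: Q:9>7 R:9>1)
P1→{A,B} P2→{Q,R}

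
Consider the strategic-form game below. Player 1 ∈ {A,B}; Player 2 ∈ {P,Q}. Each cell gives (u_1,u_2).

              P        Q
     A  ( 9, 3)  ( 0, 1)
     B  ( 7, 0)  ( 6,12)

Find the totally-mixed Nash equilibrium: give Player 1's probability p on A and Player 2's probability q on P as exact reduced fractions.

P1 indiff ⇒ q·9+(1-q)·0 = q·7+(1-q)·6 ⇒ q(2) = (1-q)(6) ⇒ q = 3/4
P2 indiff ⇒ p·3+(1-p)·0 = p·1+(1-p)·12 ⇒ p(2) = (1-p)(12) ⇒ p = 6/7

P1 mixes 6/7 on A; P2 mixes 3/4 on P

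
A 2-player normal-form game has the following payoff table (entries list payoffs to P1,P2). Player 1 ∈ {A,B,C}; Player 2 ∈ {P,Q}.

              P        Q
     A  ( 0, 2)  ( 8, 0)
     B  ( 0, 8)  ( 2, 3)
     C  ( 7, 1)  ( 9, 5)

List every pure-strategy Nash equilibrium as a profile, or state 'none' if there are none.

PSNE = {(C,Q)}

(A,P): not NE [P1→C gives 7>0]
(A,Q): not NE [P1→C gives 9>8; P2→P gives 2>0]
(B,P): not NE [P1→C gives 7>0]
(B,Q): not NE [P1→C gives 9>2; P2→P gives 8>3]
(C,P): not NE [P2→Q gives 5>1]
(C,Q): NE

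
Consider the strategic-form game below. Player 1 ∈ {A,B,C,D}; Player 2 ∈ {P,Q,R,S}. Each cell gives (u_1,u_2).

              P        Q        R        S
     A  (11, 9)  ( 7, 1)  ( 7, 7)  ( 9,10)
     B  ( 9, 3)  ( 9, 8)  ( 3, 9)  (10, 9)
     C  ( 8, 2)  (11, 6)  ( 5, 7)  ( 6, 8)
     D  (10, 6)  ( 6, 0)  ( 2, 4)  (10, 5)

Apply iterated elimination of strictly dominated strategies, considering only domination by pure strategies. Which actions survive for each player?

Survivors P1:{A,B,D} P2:{P,R,S}

P2 drop Q (R beats it: A:7>1 B:9>8 C:7>6 D:4>0)
P1 drop C (A beats it: P:11>8 R:7>5 S:9>6)
P1→{A,B,D} P2→{P,R,S}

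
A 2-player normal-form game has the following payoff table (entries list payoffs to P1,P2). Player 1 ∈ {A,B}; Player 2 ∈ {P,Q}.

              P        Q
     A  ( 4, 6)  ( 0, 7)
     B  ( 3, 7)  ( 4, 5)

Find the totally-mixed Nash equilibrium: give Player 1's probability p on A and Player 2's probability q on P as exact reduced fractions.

(p,q) = (2/3, 4/5)

P1 indiff ⇒ q·4+(1-q)·0 = q·3+(1-q)·4 ⇒ q(1) = (1-q)(4) ⇒ q = 4/5
P2 indiff ⇒ p·6+(1-p)·7 = p·7+(1-p)·5 ⇒ p(-1) = (1-p)(-2) ⇒ p = 2/3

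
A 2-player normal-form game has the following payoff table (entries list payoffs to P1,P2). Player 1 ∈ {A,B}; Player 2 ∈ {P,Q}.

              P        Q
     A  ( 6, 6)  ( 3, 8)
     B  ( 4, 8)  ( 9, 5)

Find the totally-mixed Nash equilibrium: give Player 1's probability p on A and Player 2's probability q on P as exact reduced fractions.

P1 indiff ⇒ q·6+(1-q)·3 = q·4+(1-q)·9 ⇒ q(2) = (1-q)(6) ⇒ q = 3/4
P2 indiff ⇒ p·6+(1-p)·8 = p·8+(1-p)·5 ⇒ p(-2) = (1-p)(-3) ⇒ p = 3/5

P1 mixes 3/5 on A; P2 mixes 3/4 on P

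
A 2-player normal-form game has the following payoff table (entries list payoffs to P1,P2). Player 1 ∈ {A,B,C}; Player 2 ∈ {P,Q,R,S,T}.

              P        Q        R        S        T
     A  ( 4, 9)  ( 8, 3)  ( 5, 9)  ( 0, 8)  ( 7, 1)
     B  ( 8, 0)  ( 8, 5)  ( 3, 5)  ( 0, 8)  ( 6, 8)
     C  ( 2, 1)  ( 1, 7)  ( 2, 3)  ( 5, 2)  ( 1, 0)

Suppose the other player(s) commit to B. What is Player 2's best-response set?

P2 best: {S,T}

u_2(P vs B) = 0
u_2(Q vs B) = 5
u_2(R vs B) = 5
u_2(S vs B) = 8
u_2(T vs B) = 8
max payoff 8 at {S,T}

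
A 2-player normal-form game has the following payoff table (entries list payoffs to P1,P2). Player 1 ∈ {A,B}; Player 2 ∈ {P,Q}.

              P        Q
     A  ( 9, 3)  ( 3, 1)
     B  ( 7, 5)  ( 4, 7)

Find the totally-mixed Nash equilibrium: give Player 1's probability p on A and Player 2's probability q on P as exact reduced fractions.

P1 indiff ⇒ q·9+(1-q)·3 = q·7+(1-q)·4 ⇒ q(2) = (1-q)(1) ⇒ q = 1/3
P2 indiff ⇒ p·3+(1-p)·5 = p·1+(1-p)·7 ⇒ p(2) = (1-p)(2) ⇒ p = 1/2

p=1/2, q=1/3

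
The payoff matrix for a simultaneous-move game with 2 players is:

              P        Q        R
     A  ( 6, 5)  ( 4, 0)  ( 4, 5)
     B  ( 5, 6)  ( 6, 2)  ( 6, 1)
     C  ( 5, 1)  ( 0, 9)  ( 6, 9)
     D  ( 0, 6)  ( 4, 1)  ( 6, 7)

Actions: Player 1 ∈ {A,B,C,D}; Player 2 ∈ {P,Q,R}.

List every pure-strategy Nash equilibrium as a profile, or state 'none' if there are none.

(A,P): NE
(A,Q): not NE [P1→B gives 6>4; P2→R gives 5>0]
(A,R): not NE [P1→D gives 6>4]
(B,P): not NE [P1→A gives 6>5]
(B,Q): not NE [P2→P gives 6>2]
(B,R): not NE [P2→P gives 6>1]
(C,P): not NE [P1→A gives 6>5; P2→R gives 9>1]
(C,Q): not NE [P1→B gives 6>0]
(C,R): NE
(D,P): not NE [P1→A gives 6>0; P2→R gives 7>6]
(D,Q): not NE [P1→B gives 6>4; P2→R gives 7>1]
(D,R): NE

NE set: (A,P), (C,R), (D,R)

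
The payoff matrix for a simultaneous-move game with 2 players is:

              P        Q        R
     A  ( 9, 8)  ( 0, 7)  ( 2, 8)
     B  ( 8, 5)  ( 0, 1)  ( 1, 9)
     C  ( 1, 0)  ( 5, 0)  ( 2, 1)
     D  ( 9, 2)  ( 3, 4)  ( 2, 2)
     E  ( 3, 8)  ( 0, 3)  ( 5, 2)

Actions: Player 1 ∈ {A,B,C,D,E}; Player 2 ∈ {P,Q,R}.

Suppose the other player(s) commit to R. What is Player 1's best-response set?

u_1(A vs R) = 2
u_1(B vs R) = 1
u_1(C vs R) = 2
u_1(D vs R) = 2
u_1(E vs R) = 5
max payoff 5 at {E}

BR_1 = {E}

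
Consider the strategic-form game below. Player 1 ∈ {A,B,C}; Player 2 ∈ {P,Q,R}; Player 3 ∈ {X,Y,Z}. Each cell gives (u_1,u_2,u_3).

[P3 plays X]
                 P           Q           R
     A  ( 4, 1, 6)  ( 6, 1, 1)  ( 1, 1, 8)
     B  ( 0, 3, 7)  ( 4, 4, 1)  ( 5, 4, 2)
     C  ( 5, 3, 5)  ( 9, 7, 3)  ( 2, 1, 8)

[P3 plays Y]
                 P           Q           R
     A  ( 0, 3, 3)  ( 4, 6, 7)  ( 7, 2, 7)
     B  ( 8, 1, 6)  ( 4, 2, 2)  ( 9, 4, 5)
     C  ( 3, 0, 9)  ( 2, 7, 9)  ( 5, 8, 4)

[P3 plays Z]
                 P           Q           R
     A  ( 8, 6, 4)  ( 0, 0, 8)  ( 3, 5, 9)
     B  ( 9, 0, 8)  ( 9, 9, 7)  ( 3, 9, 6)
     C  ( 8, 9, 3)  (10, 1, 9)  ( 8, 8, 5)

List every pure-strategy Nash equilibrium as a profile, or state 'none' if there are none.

PSNE: ∅

(A,P,X): not NE [P1→C gives 5>4]
(A,P,Y): not NE [P1→B gives 8>0; P2→Q gives 6>3; P3→X gives 6>3]
(A,P,Z): not NE [P1→B gives 9>8; P3→X gives 6>4]
(A,Q,X): not NE [P1→C gives 9>6; P3→Z gives 8>1]
(A,Q,Y): not NE [P3→Z gives 8>7]
(A,Q,Z): not NE [P1→C gives 10>0; P2→P gives 6>0]
(A,R,X): not NE [P1→B gives 5>1; P3→Z gives 9>8]
(A,R,Y): not NE [P1→B gives 9>7; P2→Q gives 6>2; P3→Z gives 9>7]
(A,R,Z): not NE [P1→C gives 8>3; P2→P gives 6>5]
(B,P,X): not NE [P1→C gives 5>0; P2→R gives 4>3; P3→Z gives 8>7]
(B,P,Y): not NE [P2→R gives 4>1; P3→Z gives 8>6]
(B,P,Z): not NE [P2→R gives 9>0]
(B,Q,X): not NE [P1→C gives 9>4; P3→Z gives 7>1]
(B,Q,Y): not NE [P2→R gives 4>2; P3→Z gives 7>2]
(B,Q,Z): not NE [P1→C gives 10>9]
(B,R,X): not NE [P3→Z gives 6>2]
(B,R,Y): not NE [P3→Z gives 6>5]
(B,R,Z): not NE [P1→C gives 8>3]
(C,P,X): not NE [P2→Q gives 7>3; P3→Y gives 9>5]
(C,P,Y): not NE [P1→B gives 8>3; P2→R gives 8>0]
(C,P,Z): not NE [P1→B gives 9>8; P3→Y gives 9>3]
(C,Q,X): not NE [P3→Z gives 9>3]
(C,Q,Y): not NE [P1→B gives 4>2; P2→R gives 8>7]
(C,Q,Z): not NE [P2→P gives 9>1]
(C,R,X): not NE [P1→B gives 5>2; P2→Q gives 7>1]
(C,R,Y): not NE [P1→B gives 9>5; P3→X gives 8>4]
(C,R,Z): not NE [P2→P gives 9>8; P3→X gives 8>5]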